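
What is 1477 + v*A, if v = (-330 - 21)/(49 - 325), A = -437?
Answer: 3685/4 ≈ 921.25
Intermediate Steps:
v = 117/92 (v = -351/(-276) = -351*(-1/276) = 117/92 ≈ 1.2717)
1477 + v*A = 1477 + (117/92)*(-437) = 1477 - 2223/4 = 3685/4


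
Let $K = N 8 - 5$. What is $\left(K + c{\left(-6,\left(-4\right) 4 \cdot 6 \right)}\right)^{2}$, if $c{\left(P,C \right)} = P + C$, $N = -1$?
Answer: $13225$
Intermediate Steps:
$c{\left(P,C \right)} = C + P$
$K = -13$ ($K = \left(-1\right) 8 - 5 = -8 - 5 = -13$)
$\left(K + c{\left(-6,\left(-4\right) 4 \cdot 6 \right)}\right)^{2} = \left(-13 + \left(\left(-4\right) 4 \cdot 6 - 6\right)\right)^{2} = \left(-13 - 102\right)^{2} = \left(-115\right)^{2} = 13225$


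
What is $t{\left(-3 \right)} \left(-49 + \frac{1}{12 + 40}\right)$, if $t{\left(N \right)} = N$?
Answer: $\frac{7641}{52} \approx 146.94$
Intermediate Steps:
$t{\left(-3 \right)} \left(-49 + \frac{1}{12 + 40}\right) = - 3 \left(-49 + \frac{1}{12 + 40}\right) = - 3 \left(-49 + \frac{1}{52}\right) = \left(-3\right) \left(- \frac{2547}{52}\right) = \frac{7641}{52}$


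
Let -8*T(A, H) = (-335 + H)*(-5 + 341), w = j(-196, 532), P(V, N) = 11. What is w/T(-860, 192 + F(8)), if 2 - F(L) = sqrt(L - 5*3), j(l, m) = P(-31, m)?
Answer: 47/25312 - I*sqrt(7)/75936 ≈ 0.0018568 - 3.4842e-5*I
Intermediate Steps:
j(l, m) = 11
F(L) = 2 - sqrt(-15 + L) (F(L) = 2 - sqrt(L - 5*3) = 2 - sqrt(L - 15) = 2 - sqrt(-15 + L))
w = 11
T(A, H) = 14070 - 42*H (T(A, H) = -(-335 + H)*(-5 + 341)/8 = -(-335 + H)*336/8 = -(-112560 + 336*H)/8 = 14070 - 42*H)
w/T(-860, 192 + F(8)) = 11/(14070 - 42*(192 + (2 - sqrt(-15 + 8)))) = 11/(14070 - 42*(192 + (2 - sqrt(-7)))) = 11/(14070 - 42*(192 + (2 - I*sqrt(7)))) = 11/(14070 - 42*(194 - I*sqrt(7))) = 11/(14070 + (-8148 + 42*I*sqrt(7))) = 11/(5922 + 42*I*sqrt(7))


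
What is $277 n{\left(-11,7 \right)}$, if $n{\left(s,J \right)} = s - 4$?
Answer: $-4155$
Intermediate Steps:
$n{\left(s,J \right)} = -4 + s$ ($n{\left(s,J \right)} = s - 4 = -4 + s$)
$277 n{\left(-11,7 \right)} = 277 \left(-4 - 11\right) = 277 \left(-15\right) = -4155$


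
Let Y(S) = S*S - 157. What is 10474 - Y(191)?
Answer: -25850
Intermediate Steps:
Y(S) = -157 + S² (Y(S) = S² - 157 = -157 + S²)
10474 - Y(191) = 10474 - (-157 + 191²) = 10474 - (-157 + 36481) = 10474 - 1*36324 = 10474 - 36324 = -25850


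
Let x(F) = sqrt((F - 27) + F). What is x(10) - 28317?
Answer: -28317 + I*sqrt(7) ≈ -28317.0 + 2.6458*I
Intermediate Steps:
x(F) = sqrt(-27 + 2*F) (x(F) = sqrt((-27 + F) + F) = sqrt(-27 + 2*F))
x(10) - 28317 = sqrt(-27 + 2*10) - 28317 = sqrt(-27 + 20) - 28317 = sqrt(-7) - 28317 = I*sqrt(7) - 28317 = -28317 + I*sqrt(7)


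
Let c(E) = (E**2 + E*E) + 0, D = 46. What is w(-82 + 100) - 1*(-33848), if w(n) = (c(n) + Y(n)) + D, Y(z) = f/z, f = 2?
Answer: 310879/9 ≈ 34542.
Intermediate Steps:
Y(z) = 2/z
c(E) = 2*E**2 (c(E) = (E**2 + E**2) + 0 = 2*E**2 + 0 = 2*E**2)
w(n) = 46 + 2/n + 2*n**2 (w(n) = (2*n**2 + 2/n) + 46 = (2/n + 2*n**2) + 46 = 46 + 2/n + 2*n**2)
w(-82 + 100) - 1*(-33848) = (46 + 2/(-82 + 100) + 2*(-82 + 100)**2) - 1*(-33848) = (46 + 2/18 + 2*18**2) + 33848 = (46 + 2*(1/18) + 2*324) + 33848 = (46 + 1/9 + 648) + 33848 = 6247/9 + 33848 = 310879/9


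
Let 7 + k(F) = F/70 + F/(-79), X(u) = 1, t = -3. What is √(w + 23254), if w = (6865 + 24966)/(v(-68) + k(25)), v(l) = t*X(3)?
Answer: 6*√67600806385/11015 ≈ 141.63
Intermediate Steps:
v(l) = -3 (v(l) = -3*1 = -3)
k(F) = -7 + 9*F/5530 (k(F) = -7 + (F/70 + F/(-79)) = -7 + (F*(1/70) + F*(-1/79)) = -7 + (F/70 - F/79) = -7 + 9*F/5530)
w = -35205086/11015 (w = (6865 + 24966)/(-3 + (-7 + (9/5530)*25)) = 31831/(-3 + (-7 + 45/1106)) = 31831/(-3 - 7697/1106) = 31831/(-11015/1106) = 31831*(-1106/11015) = -35205086/11015 ≈ -3196.1)
√(w + 23254) = √(-35205086/11015 + 23254) = √(220937724/11015) = 6*√67600806385/11015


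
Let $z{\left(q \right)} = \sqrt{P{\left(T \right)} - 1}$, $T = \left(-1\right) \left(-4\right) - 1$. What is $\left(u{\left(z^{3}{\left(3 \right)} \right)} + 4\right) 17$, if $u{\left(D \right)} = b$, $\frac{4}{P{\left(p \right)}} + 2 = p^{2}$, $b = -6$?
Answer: $-34$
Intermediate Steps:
$T = 3$ ($T = 4 - 1 = 3$)
$P{\left(p \right)} = \frac{4}{-2 + p^{2}}$
$z{\left(q \right)} = \frac{i \sqrt{21}}{7}$ ($z{\left(q \right)} = \sqrt{\frac{4}{-2 + 3^{2}} - 1} = \sqrt{\frac{4}{-2 + 9} - 1} = \sqrt{\frac{4}{7} - 1} = \sqrt{- \frac{3}{7}} = \frac{i \sqrt{21}}{7}$)
$u{\left(D \right)} = -6$
$\left(u{\left(z^{3}{\left(3 \right)} \right)} + 4\right) 17 = \left(-6 + 4\right) 17 = \left(-2\right) 17 = -34$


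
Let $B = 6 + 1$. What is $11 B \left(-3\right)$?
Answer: $-231$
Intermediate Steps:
$B = 7$
$11 B \left(-3\right) = 11 \cdot 7 \left(-3\right) = 77 \left(-3\right) = -231$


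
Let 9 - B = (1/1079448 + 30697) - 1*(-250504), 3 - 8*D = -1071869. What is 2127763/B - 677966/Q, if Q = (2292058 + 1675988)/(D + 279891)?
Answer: -42589081137694227422077/602214751000994391 ≈ -70721.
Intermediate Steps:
D = 133984 (D = 3/8 - ⅛*(-1071869) = 3/8 + 1071869/8 = 133984)
Q = 3968046/413875 (Q = (2292058 + 1675988)/(133984 + 279891) = 3968046/413875 ≈ 9.5876)
B = -303532142017/1079448 (B = 9 - ((1/1079448 + 30697) - 1*(-250504)) = 9 - ((1/1079448 + 30697) + 250504) = 9 - (33135815257/1079448 + 250504) = 9 - 1*303541857049/1079448 = 9 - 303541857049/1079448 = -303532142017/1079448 ≈ -2.8119e+5)
2127763/B - 677966/Q = 2127763/(-303532142017/1079448) - 677966/3968046/413875 = 2127763*(-1079448/303532142017) - 677966*413875/3968046 = -2296809514824/303532142017 - 140296589125/1984023 = -42589081137694227422077/602214751000994391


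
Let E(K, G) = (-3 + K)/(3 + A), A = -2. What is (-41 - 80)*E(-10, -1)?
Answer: 1573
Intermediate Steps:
E(K, G) = -3 + K (E(K, G) = (-3 + K)/(3 - 2) = (-3 + K)/1 = (-3 + K)*1 = -3 + K)
(-41 - 80)*E(-10, -1) = (-41 - 80)*(-3 - 10) = -121*(-13) = 1573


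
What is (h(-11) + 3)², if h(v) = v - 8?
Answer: 256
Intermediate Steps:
h(v) = -8 + v
(h(-11) + 3)² = ((-8 - 11) + 3)² = (-19 + 3)² = (-16)² = 256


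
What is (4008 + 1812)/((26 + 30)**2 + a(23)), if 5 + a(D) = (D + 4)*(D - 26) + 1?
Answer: 1940/1017 ≈ 1.9076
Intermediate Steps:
a(D) = -4 + (-26 + D)*(4 + D) (a(D) = -5 + ((D + 4)*(D - 26) + 1) = -5 + ((4 + D)*(-26 + D) + 1) = -5 + ((-26 + D)*(4 + D) + 1) = -5 + (1 + (-26 + D)*(4 + D)) = -4 + (-26 + D)*(4 + D))
(4008 + 1812)/((26 + 30)**2 + a(23)) = (4008 + 1812)/((26 + 30)**2 + (-108 + 23**2 - 22*23)) = 5820/(56**2 + (-108 + 529 - 506)) = 5820/(3136 - 85) = 5820/3051 = 5820*(1/3051) = 1940/1017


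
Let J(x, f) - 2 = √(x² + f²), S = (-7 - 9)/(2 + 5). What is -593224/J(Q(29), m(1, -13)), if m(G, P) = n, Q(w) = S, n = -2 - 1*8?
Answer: 3633497/310 - 519071*√1289/310 ≈ -48395.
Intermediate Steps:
S = -16/7 ≈ -2.2857
n = -10 (n = -2 - 8 = -10)
Q(w) = -16/7
m(G, P) = -10
J(x, f) = 2 + √(f² + x²) (J(x, f) = 2 + √(x² + f²) = 2 + √(f² + x²))
-593224/J(Q(29), m(1, -13)) = -593224/(2 + √((-10)² + (-16/7)²)) = -593224/(2 + √(100 + 256/49)) = -593224/(2 + √(5156/49)) = -593224/(2 + 2*√1289/7)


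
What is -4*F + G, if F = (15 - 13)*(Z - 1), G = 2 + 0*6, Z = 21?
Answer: -158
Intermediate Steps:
G = 2 (G = 2 + 0 = 2)
F = 40 (F = (15 - 13)*(21 - 1) = 2*20 = 40)
-4*F + G = -4*40 + 2 = -160 + 2 = -158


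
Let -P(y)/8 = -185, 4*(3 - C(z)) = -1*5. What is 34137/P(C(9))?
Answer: 34137/1480 ≈ 23.066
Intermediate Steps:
C(z) = 17/4 (C(z) = 3 - (-1)*5/4 = 3 - ¼*(-5) = 3 + 5/4 = 17/4)
P(y) = 1480 (P(y) = -8*(-185) = 1480)
34137/P(C(9)) = 34137/1480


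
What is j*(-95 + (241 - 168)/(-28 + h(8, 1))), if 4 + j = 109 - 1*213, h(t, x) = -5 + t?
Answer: 264384/25 ≈ 10575.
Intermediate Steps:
j = -108 (j = -4 + (109 - 1*213) = -4 + (109 - 213) = -4 - 104 = -108)
j*(-95 + (241 - 168)/(-28 + h(8, 1))) = -108*(-95 + (241 - 168)/(-28 + (-5 + 8))) = -108*(-95 + 73/(-28 + 3)) = -108*(-95 + 73/(-25)) = -108*(-95 + 73*(-1/25)) = -108*(-95 - 73/25) = -108*(-2448/25) = 264384/25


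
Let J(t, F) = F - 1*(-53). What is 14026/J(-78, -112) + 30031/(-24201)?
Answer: -341215055/1427859 ≈ -238.97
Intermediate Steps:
J(t, F) = 53 + F (J(t, F) = F + 53 = 53 + F)
14026/J(-78, -112) + 30031/(-24201) = 14026/(53 - 112) + 30031/(-24201) = 14026/(-59) + 30031*(-1/24201) = 14026*(-1/59) - 30031/24201 = -14026/59 - 30031/24201 = -341215055/1427859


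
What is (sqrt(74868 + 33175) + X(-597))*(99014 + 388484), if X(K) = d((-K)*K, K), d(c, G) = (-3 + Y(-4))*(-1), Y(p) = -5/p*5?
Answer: -3168737/2 + 487498*sqrt(108043) ≈ 1.5866e+8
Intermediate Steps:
Y(p) = -25/p
d(c, G) = -13/4 (d(c, G) = (-3 - 25/(-4))*(-1) = (-3 - 25*(-1/4))*(-1) = (-3 + 25/4)*(-1) = (13/4)*(-1) = -13/4)
X(K) = -13/4
(sqrt(74868 + 33175) + X(-597))*(99014 + 388484) = (sqrt(74868 + 33175) - 13/4)*(99014 + 388484) = (sqrt(108043) - 13/4)*487498 = (-13/4 + sqrt(108043))*487498 = -3168737/2 + 487498*sqrt(108043)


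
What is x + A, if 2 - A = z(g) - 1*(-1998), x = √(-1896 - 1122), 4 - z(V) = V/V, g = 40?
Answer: -1999 + I*√3018 ≈ -1999.0 + 54.936*I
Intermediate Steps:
z(V) = 3 (z(V) = 4 - V/V = 4 - 1*1 = 4 - 1 = 3)
x = I*√3018 (x = √(-3018) = I*√3018 ≈ 54.936*I)
A = -1999 (A = 2 - (3 - 1*(-1998)) = 2 - (3 + 1998) = 2 - 1*2001 = 2 - 2001 = -1999)
x + A = I*√3018 - 1999 = -1999 + I*√3018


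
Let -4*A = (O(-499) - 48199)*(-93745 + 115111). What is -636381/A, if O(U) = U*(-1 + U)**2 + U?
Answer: -70709/74068027263 ≈ -9.5465e-7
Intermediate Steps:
O(U) = U + U*(-1 + U)**2
A = 666612245367 (A = -(-499*(1 + (-1 - 499)**2) - 48199)*(-93745 + 115111)/4 = -(-499*(1 + (-500)**2) - 48199)*21366/4 = -(-499*(1 + 250000) - 48199)*21366/4 = -(-499*250001 - 48199)*21366/4 = -(-124750499 - 48199)*21366/4 = -(-62399349)*21366/2 = -1/4*(-2666448981468) = 666612245367)
-636381/A = -636381/666612245367 = -636381*1/666612245367 = -70709/74068027263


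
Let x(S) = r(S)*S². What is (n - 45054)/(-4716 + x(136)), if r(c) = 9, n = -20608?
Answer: -32831/80874 ≈ -0.40595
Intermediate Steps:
x(S) = 9*S²
(n - 45054)/(-4716 + x(136)) = (-20608 - 45054)/(-4716 + 9*136²) = -65662/(-4716 + 9*18496) = -65662/(-4716 + 166464) = -65662/161748 = -65662*1/161748 = -32831/80874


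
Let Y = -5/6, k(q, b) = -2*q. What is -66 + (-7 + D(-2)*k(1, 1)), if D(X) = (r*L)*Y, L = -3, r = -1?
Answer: -68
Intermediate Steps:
Y = -⅚ (Y = -5*⅙ = -⅚ ≈ -0.83333)
D(X) = -5/2 (D(X) = -1*(-3)*(-⅚) = 3*(-⅚) = -5/2)
-66 + (-7 + D(-2)*k(1, 1)) = -66 + (-7 - (-5)) = -66 + (-7 - 5/2*(-2)) = -66 + (-7 + 5) = -66 - 2 = -68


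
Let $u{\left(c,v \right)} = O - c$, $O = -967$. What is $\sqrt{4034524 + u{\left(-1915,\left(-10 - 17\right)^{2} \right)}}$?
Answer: $4 \sqrt{252217} \approx 2008.8$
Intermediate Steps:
$u{\left(c,v \right)} = -967 - c$
$\sqrt{4034524 + u{\left(-1915,\left(-10 - 17\right)^{2} \right)}} = \sqrt{4034524 - -948} = \sqrt{4034524 + \left(-967 + 1915\right)} = \sqrt{4034524 + 948} = \sqrt{4035472} = 4 \sqrt{252217}$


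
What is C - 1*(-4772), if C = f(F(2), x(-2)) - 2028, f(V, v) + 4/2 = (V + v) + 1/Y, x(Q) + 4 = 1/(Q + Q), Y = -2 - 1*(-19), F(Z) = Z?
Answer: 186307/68 ≈ 2739.8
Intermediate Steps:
Y = 17 (Y = -2 + 19 = 17)
x(Q) = -4 + 1/(2*Q) (x(Q) = -4 + 1/(Q + Q) = -4 + 1/(2*Q))
f(V, v) = -33/17 + V + v (f(V, v) = -2 + ((V + v) + 1/17) = -2 + (1/17 + V + v) = -33/17 + V + v)
C = -138189/68 (C = (-33/17 + 2 + (-4 + (½)/(-2))) - 2028 = (-33/17 + 2 + (-4 + (½)*(-½))) - 2028 = (-33/17 + 2 + (-4 - ¼)) - 2028 = (-33/17 + 2 - 17/4) - 2028 = -285/68 - 2028 = -138189/68 ≈ -2032.2)
C - 1*(-4772) = -138189/68 - 1*(-4772) = -138189/68 + 4772 = 186307/68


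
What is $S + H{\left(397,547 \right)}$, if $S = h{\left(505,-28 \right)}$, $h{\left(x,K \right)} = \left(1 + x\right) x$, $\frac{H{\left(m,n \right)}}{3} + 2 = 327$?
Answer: $256505$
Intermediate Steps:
$H{\left(m,n \right)} = 975$ ($H{\left(m,n \right)} = -6 + 3 \cdot 327 = -6 + 981 = 975$)
$h{\left(x,K \right)} = x \left(1 + x\right)$
$S = 255530$ ($S = 505 \left(1 + 505\right) = 505 \cdot 506 = 255530$)
$S + H{\left(397,547 \right)} = 255530 + 975 = 256505$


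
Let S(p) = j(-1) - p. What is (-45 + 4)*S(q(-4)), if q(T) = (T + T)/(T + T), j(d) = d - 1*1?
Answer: 123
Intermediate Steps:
j(d) = -1 + d (j(d) = d - 1 = -1 + d)
q(T) = 1 (q(T) = (2*T)/((2*T)) = (2*T)*(1/(2*T)) = 1)
S(p) = -2 - p (S(p) = (-1 - 1) - p = -2 - p)
(-45 + 4)*S(q(-4)) = (-45 + 4)*(-2 - 1*1) = -41*(-2 - 1) = -41*(-3) = 123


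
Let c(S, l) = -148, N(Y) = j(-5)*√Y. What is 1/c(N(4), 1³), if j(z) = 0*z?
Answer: -1/148 ≈ -0.0067568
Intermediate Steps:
j(z) = 0
N(Y) = 0 (N(Y) = 0*√Y = 0)
1/c(N(4), 1³) = 1/(-148) = -1/148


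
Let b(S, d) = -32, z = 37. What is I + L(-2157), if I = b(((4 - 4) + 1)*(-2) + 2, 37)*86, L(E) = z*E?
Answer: -82561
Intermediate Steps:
L(E) = 37*E
I = -2752 (I = -32*86 = -2752)
I + L(-2157) = -2752 + 37*(-2157) = -2752 - 79809 = -82561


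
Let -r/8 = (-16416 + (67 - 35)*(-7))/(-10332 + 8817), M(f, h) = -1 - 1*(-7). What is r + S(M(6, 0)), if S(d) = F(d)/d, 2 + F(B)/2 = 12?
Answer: -8538/101 ≈ -84.535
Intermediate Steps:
M(f, h) = 6 (M(f, h) = -1 + 7 = 6)
F(B) = 20 (F(B) = -4 + 2*12 = -4 + 24 = 20)
r = -26624/303 (r = -8*(-16416 + (67 - 35)*(-7))/(-10332 + 8817) = -8*(-16416 + 32*(-7))/(-1515) = -8*(-16416 - 224)*(-1)/1515 = -(-133120)*(-1)/1515 = -8*3328/303 = -26624/303 ≈ -87.868)
S(d) = 20/d
r + S(M(6, 0)) = -26624/303 + 20/6 = -26624/303 + 20*(⅙) = -26624/303 + 10/3 = -8538/101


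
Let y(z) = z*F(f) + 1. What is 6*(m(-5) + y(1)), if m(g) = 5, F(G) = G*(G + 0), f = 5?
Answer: 186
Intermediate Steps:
F(G) = G² (F(G) = G*G = G²)
y(z) = 1 + 25*z (y(z) = z*5² + 1 = z*25 + 1 = 25*z + 1 = 1 + 25*z)
6*(m(-5) + y(1)) = 6*(5 + (1 + 25*1)) = 6*(5 + (1 + 25)) = 6*(5 + 26) = 6*31 = 186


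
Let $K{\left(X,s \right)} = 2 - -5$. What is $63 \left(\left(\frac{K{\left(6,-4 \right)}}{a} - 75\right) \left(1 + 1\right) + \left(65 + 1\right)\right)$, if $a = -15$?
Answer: $- \frac{26754}{5} \approx -5350.8$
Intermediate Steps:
$K{\left(X,s \right)} = 7$ ($K{\left(X,s \right)} = 2 + 5 = 7$)
$63 \left(\left(\frac{K{\left(6,-4 \right)}}{a} - 75\right) \left(1 + 1\right) + \left(65 + 1\right)\right) = 63 \left(\left(\frac{7}{-15} - 75\right) \left(1 + 1\right) + \left(65 + 1\right)\right) = 63 \left(\left(7 \left(- \frac{1}{15}\right) - 75\right) 2 + 66\right) = 63 \left(\left(- \frac{7}{15} - 75\right) 2 + 66\right) = 63 \left(\left(- \frac{1132}{15}\right) 2 + 66\right) = 63 \left(- \frac{2264}{15} + 66\right) = 63 \left(- \frac{1274}{15}\right) = - \frac{26754}{5}$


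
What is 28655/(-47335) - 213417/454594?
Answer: -4625696953/4303641398 ≈ -1.0748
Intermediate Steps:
28655/(-47335) - 213417/454594 = 28655*(-1/47335) - 213417*1/454594 = -5731/9467 - 213417/454594 = -4625696953/4303641398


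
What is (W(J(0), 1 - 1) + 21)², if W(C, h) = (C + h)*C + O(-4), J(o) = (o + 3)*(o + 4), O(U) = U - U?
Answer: 27225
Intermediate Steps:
O(U) = 0
J(o) = (3 + o)*(4 + o)
W(C, h) = C*(C + h) (W(C, h) = (C + h)*C + 0 = C*(C + h) + 0 = C*(C + h))
(W(J(0), 1 - 1) + 21)² = ((12 + 0² + 7*0)*((12 + 0² + 7*0) + (1 - 1)) + 21)² = ((12 + 0 + 0)*((12 + 0 + 0) + 0) + 21)² = (12*(12 + 0) + 21)² = (12*12 + 21)² = (144 + 21)² = 165² = 27225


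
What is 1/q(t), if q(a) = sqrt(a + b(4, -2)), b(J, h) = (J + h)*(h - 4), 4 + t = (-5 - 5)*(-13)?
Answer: sqrt(114)/114 ≈ 0.093659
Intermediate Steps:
t = 126 (t = -4 + (-5 - 5)*(-13) = -4 - 10*(-13) = -4 + 130 = 126)
b(J, h) = (-4 + h)*(J + h) (b(J, h) = (J + h)*(-4 + h) = (-4 + h)*(J + h))
q(a) = sqrt(-12 + a) (q(a) = sqrt(a + ((-2)**2 - 4*4 - 4*(-2) + 4*(-2))) = sqrt(a + (4 - 16 + 8 - 8)) = sqrt(a - 12) = sqrt(-12 + a))
1/q(t) = 1/(sqrt(-12 + 126)) = 1/(sqrt(114)) = sqrt(114)/114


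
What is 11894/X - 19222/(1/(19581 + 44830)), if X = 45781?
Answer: -56681833415108/45781 ≈ -1.2381e+9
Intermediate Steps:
11894/X - 19222/(1/(19581 + 44830)) = 11894/45781 - 19222/(1/(19581 + 44830)) = 11894*(1/45781) - 19222/(1/64411) = 11894/45781 - 19222/1/64411 = 11894/45781 - 19222*64411 = 11894/45781 - 1238108242 = -56681833415108/45781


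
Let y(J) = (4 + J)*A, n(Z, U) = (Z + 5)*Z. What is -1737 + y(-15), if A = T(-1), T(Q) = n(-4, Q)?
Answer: -1693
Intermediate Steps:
n(Z, U) = Z*(5 + Z) (n(Z, U) = (5 + Z)*Z = Z*(5 + Z))
T(Q) = -4 (T(Q) = -4*(5 - 4) = -4*1 = -4)
A = -4
y(J) = -16 - 4*J (y(J) = (4 + J)*(-4) = -16 - 4*J)
-1737 + y(-15) = -1737 + (-16 - 4*(-15)) = -1737 + (-16 + 60) = -1737 + 44 = -1693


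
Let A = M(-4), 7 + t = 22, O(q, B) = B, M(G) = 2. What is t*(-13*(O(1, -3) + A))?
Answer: 195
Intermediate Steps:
t = 15 (t = -7 + 22 = 15)
A = 2
t*(-13*(O(1, -3) + A)) = 15*(-13*(-3 + 2)) = 15*(-13*(-1)) = 15*13 = 195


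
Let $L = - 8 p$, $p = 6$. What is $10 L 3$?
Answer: $-1440$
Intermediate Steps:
$L = -48$ ($L = \left(-8\right) 6 = -48$)
$10 L 3 = 10 \left(-48\right) 3 = \left(-480\right) 3 = -1440$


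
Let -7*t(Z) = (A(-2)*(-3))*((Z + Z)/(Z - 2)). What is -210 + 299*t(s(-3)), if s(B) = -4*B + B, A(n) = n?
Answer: -42582/49 ≈ -869.02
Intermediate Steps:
s(B) = -3*B
t(Z) = -12*Z/(7*(-2 + Z)) (t(Z) = -(-2*(-3))*(Z + Z)/(Z - 2)/7 = -6*(2*Z)/(-2 + Z)/7 = -6*2*Z/(-2 + Z)/7 = -12*Z/(7*(-2 + Z)))
-210 + 299*t(s(-3)) = -210 + 299*(-12*(-3*(-3))/(-14 + 7*(-3*(-3)))) = -210 + 299*(-12*9/(-14 + 7*9)) = -210 + 299*(-12*9/(-14 + 63)) = -210 + 299*(-12*9/49) = -210 + 299*(-12*9*1/49) = -210 + 299*(-108/49) = -210 - 32292/49 = -42582/49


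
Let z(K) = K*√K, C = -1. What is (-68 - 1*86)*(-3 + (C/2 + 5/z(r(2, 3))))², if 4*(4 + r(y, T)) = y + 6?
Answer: -5621/4 + 2695*I*√2/2 ≈ -1405.3 + 1905.7*I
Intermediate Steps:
r(y, T) = -5/2 + y/4 (r(y, T) = -4 + (y + 6)/4 = -4 + (6 + y)/4 = -4 + (3/2 + y/4) = -5/2 + y/4)
z(K) = K^(3/2)
(-68 - 1*86)*(-3 + (C/2 + 5/z(r(2, 3))))² = (-68 - 1*86)*(-3 + (-1/2 + 5/((-5/2 + (¼)*2)^(3/2))))² = (-68 - 86)*(-3 + (-1*½ + 5/((-5/2 + ½)^(3/2))))² = -154*(-3 + (-½ + 5/((-2)^(3/2))))² = -154*(-3 + (-½ + 5/((-2*I*√2))))² = -154*(-3 + (-½ + 5*(I*√2/4)))² = -154*(-3 + (-½ + 5*I*√2/4))² = -154*(-7/2 + 5*I*√2/4)²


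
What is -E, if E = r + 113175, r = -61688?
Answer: -51487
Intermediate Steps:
E = 51487 (E = -61688 + 113175 = 51487)
-E = -1*51487 = -51487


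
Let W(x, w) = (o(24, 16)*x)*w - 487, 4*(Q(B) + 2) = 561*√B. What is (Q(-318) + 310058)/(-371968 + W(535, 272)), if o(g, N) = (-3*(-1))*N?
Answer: 310056/6612505 + 561*I*√318/26450020 ≈ 0.046889 + 0.00037822*I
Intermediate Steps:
Q(B) = -2 + 561*√B/4 (Q(B) = -2 + (561*√B)/4 = -2 + 561*√B/4)
o(g, N) = 3*N
W(x, w) = -487 + 48*w*x (W(x, w) = ((3*16)*x)*w - 487 = (48*x)*w - 487 = 48*w*x - 487 = -487 + 48*w*x)
(Q(-318) + 310058)/(-371968 + W(535, 272)) = ((-2 + 561*√(-318)/4) + 310058)/(-371968 + (-487 + 48*272*535)) = ((-2 + 561*(I*√318)/4) + 310058)/(-371968 + (-487 + 6984960)) = ((-2 + 561*I*√318/4) + 310058)/(-371968 + 6984473) = (310056 + 561*I*√318/4)/6612505 = (310056 + 561*I*√318/4)*(1/6612505) = 310056/6612505 + 561*I*√318/26450020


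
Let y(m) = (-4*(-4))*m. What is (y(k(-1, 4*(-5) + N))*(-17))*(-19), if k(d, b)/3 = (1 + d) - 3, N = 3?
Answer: -46512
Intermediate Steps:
k(d, b) = -6 + 3*d (k(d, b) = 3*((1 + d) - 3) = 3*(-2 + d) = -6 + 3*d)
y(m) = 16*m
(y(k(-1, 4*(-5) + N))*(-17))*(-19) = ((16*(-6 + 3*(-1)))*(-17))*(-19) = ((16*(-6 - 3))*(-17))*(-19) = ((16*(-9))*(-17))*(-19) = -144*(-17)*(-19) = 2448*(-19) = -46512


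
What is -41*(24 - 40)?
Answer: 656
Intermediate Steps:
-41*(24 - 40) = -41*(-16) = 656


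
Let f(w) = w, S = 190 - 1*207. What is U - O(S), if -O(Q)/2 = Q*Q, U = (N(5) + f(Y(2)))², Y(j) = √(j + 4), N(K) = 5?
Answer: 609 + 10*√6 ≈ 633.50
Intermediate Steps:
Y(j) = √(4 + j)
S = -17 (S = 190 - 207 = -17)
U = (5 + √6)² (U = (5 + √(4 + 2))² = (5 + √6)² ≈ 55.495)
O(Q) = -2*Q² (O(Q) = -2*Q*Q = -2*Q²)
U - O(S) = (5 + √6)² - (-2)*(-17)² = (5 + √6)² - (-2)*289 = (5 + √6)² - 1*(-578) = (5 + √6)² + 578 = 578 + (5 + √6)²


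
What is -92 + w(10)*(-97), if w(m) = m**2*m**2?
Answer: -970092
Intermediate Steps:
w(m) = m**4
-92 + w(10)*(-97) = -92 + 10**4*(-97) = -92 + 10000*(-97) = -92 - 970000 = -970092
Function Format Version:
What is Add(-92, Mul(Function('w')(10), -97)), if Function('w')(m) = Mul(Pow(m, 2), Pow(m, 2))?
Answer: -970092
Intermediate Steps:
Function('w')(m) = Pow(m, 4)
Add(-92, Mul(Function('w')(10), -97)) = Add(-92, Mul(Pow(10, 4), -97)) = Add(-92, Mul(10000, -97)) = Add(-92, -970000) = -970092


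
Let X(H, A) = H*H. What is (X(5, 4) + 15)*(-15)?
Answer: -600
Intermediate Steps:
X(H, A) = H²
(X(5, 4) + 15)*(-15) = (5² + 15)*(-15) = (25 + 15)*(-15) = 40*(-15) = -600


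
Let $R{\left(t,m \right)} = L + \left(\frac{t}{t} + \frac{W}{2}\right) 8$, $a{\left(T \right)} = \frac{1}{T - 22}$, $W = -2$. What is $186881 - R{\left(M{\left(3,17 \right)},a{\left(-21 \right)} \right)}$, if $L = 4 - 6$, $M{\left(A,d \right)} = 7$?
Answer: $186883$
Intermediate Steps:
$L = -2$
$a{\left(T \right)} = \frac{1}{-22 + T}$
$R{\left(t,m \right)} = -2$ ($R{\left(t,m \right)} = -2 + \left(\frac{t}{t} - \frac{2}{2}\right) 8 = -2 + \left(1 - 1\right) 8 = -2 + 0 \cdot 8 = -2 + 0 = -2$)
$186881 - R{\left(M{\left(3,17 \right)},a{\left(-21 \right)} \right)} = 186881 - -2 = 186881 + 2 = 186883$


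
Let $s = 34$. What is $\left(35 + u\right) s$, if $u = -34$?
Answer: $34$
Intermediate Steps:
$\left(35 + u\right) s = \left(35 - 34\right) 34 = 1 \cdot 34 = 34$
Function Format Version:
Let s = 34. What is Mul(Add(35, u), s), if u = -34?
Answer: 34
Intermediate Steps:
Mul(Add(35, u), s) = Mul(Add(35, -34), 34) = Mul(1, 34) = 34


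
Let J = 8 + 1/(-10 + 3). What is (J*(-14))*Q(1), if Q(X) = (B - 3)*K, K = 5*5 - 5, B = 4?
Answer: -2200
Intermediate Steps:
K = 20 (K = 25 - 5 = 20)
Q(X) = 20 (Q(X) = (4 - 3)*20 = 1*20 = 20)
J = 55/7 (J = 8 + 1/(-7) = 8 - ⅐ = 55/7 ≈ 7.8571)
(J*(-14))*Q(1) = ((55/7)*(-14))*20 = -110*20 = -2200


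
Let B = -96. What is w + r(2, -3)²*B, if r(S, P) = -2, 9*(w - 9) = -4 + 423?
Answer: -2956/9 ≈ -328.44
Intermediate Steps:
w = 500/9 (w = 9 + (-4 + 423)/9 = 9 + (⅑)*419 = 9 + 419/9 = 500/9 ≈ 55.556)
w + r(2, -3)²*B = 500/9 + (-2)²*(-96) = 500/9 + 4*(-96) = 500/9 - 384 = -2956/9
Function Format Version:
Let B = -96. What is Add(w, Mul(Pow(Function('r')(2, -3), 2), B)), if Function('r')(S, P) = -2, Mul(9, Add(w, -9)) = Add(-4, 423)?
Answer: Rational(-2956, 9) ≈ -328.44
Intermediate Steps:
w = Rational(500, 9) (w = Add(9, Mul(Rational(1, 9), Add(-4, 423))) = Add(9, Mul(Rational(1, 9), 419)) = Add(9, Rational(419, 9)) = Rational(500, 9) ≈ 55.556)
Add(w, Mul(Pow(Function('r')(2, -3), 2), B)) = Add(Rational(500, 9), Mul(Pow(-2, 2), -96)) = Add(Rational(500, 9), Mul(4, -96)) = Add(Rational(500, 9), -384) = Rational(-2956, 9)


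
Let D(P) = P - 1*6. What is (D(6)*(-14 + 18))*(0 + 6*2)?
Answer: 0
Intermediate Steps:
D(P) = -6 + P (D(P) = P - 6 = -6 + P)
(D(6)*(-14 + 18))*(0 + 6*2) = ((-6 + 6)*(-14 + 18))*(0 + 6*2) = (0*4)*(0 + 12) = 0*12 = 0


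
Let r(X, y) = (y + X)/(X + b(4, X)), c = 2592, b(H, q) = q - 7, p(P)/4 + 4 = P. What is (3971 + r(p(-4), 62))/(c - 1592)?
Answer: 281911/71000 ≈ 3.9706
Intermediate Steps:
p(P) = -16 + 4*P
b(H, q) = -7 + q
r(X, y) = (X + y)/(-7 + 2*X) (r(X, y) = (y + X)/(X + (-7 + X)) = (X + y)/(-7 + 2*X))
(3971 + r(p(-4), 62))/(c - 1592) = (3971 + ((-16 + 4*(-4)) + 62)/(-7 + 2*(-16 + 4*(-4))))/(2592 - 1592) = (3971 + ((-16 - 16) + 62)/(-7 + 2*(-16 - 16)))/1000 = (3971 + (-32 + 62)/(-7 + 2*(-32)))*(1/1000) = (3971 + 30/(-7 - 64))*(1/1000) = (3971 + 30/(-71))*(1/1000) = (3971 - 1/71*30)*(1/1000) = (3971 - 30/71)*(1/1000) = (281911/71)*(1/1000) = 281911/71000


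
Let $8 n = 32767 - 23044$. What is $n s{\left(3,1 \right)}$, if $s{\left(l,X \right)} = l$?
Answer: $\frac{29169}{8} \approx 3646.1$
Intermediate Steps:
$n = \frac{9723}{8}$ ($n = \frac{32767 - 23044}{8} = \frac{1}{8} \cdot 9723 = \frac{9723}{8} \approx 1215.4$)
$n s{\left(3,1 \right)} = \frac{9723}{8} \cdot 3 = \frac{29169}{8}$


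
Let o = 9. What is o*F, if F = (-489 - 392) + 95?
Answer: -7074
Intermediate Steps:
F = -786 (F = -881 + 95 = -786)
o*F = 9*(-786) = -7074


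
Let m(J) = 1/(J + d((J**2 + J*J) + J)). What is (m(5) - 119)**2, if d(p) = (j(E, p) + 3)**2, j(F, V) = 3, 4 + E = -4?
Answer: 23794884/1681 ≈ 14155.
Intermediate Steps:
E = -8 (E = -4 - 4 = -8)
d(p) = 36 (d(p) = (3 + 3)**2 = 6**2 = 36)
m(J) = 1/(36 + J) (m(J) = 1/(J + 36) = 1/(36 + J))
(m(5) - 119)**2 = (1/(36 + 5) - 119)**2 = (1/41 - 119)**2 = (-4878/41)**2 = 23794884/1681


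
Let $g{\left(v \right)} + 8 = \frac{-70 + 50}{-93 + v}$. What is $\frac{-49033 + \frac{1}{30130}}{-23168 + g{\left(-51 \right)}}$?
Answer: $\frac{26592557202}{12569196515} \approx 2.1157$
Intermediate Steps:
$g{\left(v \right)} = -8 - \frac{20}{-93 + v}$ ($g{\left(v \right)} = -8 + \frac{-70 + 50}{-93 + v} = -8 - \frac{20}{-93 + v}$)
$\frac{-49033 + \frac{1}{30130}}{-23168 + g{\left(-51 \right)}} = \frac{-49033 + \frac{1}{30130}}{-23168 + \frac{4 \left(181 - -102\right)}{-93 - 51}} = \frac{-49033 + \frac{1}{30130}}{-23168 + \frac{4 \left(181 + 102\right)}{-144}} = - \frac{1477364289}{30130 \left(-23168 + 4 \left(- \frac{1}{144}\right) 283\right)} = - \frac{1477364289}{30130 \left(-23168 - \frac{283}{36}\right)} = - \frac{1477364289}{30130 \left(- \frac{834331}{36}\right)} = \left(- \frac{1477364289}{30130}\right) \left(- \frac{36}{834331}\right) = \frac{26592557202}{12569196515}$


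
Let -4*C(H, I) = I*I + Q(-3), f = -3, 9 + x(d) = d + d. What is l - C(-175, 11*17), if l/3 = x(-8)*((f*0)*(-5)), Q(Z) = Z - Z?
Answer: 34969/4 ≈ 8742.3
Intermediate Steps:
x(d) = -9 + 2*d (x(d) = -9 + (d + d) = -9 + 2*d)
Q(Z) = 0
l = 0 (l = 3*((-9 + 2*(-8))*(-3*0*(-5))) = 3*((-9 - 16)*(0*(-5))) = 3*(-25*0) = 3*0 = 0)
C(H, I) = -I**2/4 (C(H, I) = -(I*I + 0)/4 = -(I**2 + 0)/4 = -I**2/4)
l - C(-175, 11*17) = 0 - (-1)*(11*17)**2/4 = 0 - (-1)*187**2/4 = 0 - (-1)*34969/4 = 0 - 1*(-34969/4) = 0 + 34969/4 = 34969/4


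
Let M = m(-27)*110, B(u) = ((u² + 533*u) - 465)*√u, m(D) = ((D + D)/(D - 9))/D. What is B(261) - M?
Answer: 55/9 + 620307*√29 ≈ 3.3405e+6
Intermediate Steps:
m(D) = 2/(-9 + D) (m(D) = ((2*D)/(-9 + D))/D = (2*D/(-9 + D))/D = 2/(-9 + D))
B(u) = √u*(-465 + u² + 533*u) (B(u) = (-465 + u² + 533*u)*√u = √u*(-465 + u² + 533*u))
M = -55/9 (M = (2/(-9 - 27))*110 = (2/(-36))*110 = (2*(-1/36))*110 = -1/18*110 = -55/9 ≈ -6.1111)
B(261) - M = √261*(-465 + 261² + 533*261) - 1*(-55/9) = (3*√29)*(-465 + 68121 + 139113) + 55/9 = (3*√29)*206769 + 55/9 = 620307*√29 + 55/9 = 55/9 + 620307*√29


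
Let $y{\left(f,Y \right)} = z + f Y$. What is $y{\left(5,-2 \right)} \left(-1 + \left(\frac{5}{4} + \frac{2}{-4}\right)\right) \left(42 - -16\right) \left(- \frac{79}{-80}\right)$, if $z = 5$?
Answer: $\frac{2291}{32} \approx 71.594$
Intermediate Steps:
$y{\left(f,Y \right)} = 5 + Y f$ ($y{\left(f,Y \right)} = 5 + f Y = 5 + Y f$)
$y{\left(5,-2 \right)} \left(-1 + \left(\frac{5}{4} + \frac{2}{-4}\right)\right) \left(42 - -16\right) \left(- \frac{79}{-80}\right) = \left(5 - 10\right) \left(-1 + \left(\frac{5}{4} + \frac{2}{-4}\right)\right) \left(42 - -16\right) \left(- \frac{79}{-80}\right) = \left(5 - 10\right) \left(-1 + \left(5 \cdot \frac{1}{4} + 2 \left(- \frac{1}{4}\right)\right)\right) \left(42 + 16\right) \left(\left(-79\right) \left(- \frac{1}{80}\right)\right) = - 5 \left(-1 + \left(\frac{5}{4} - \frac{1}{2}\right)\right) 58 \cdot \frac{79}{80} = - 5 \left(-1 + \frac{3}{4}\right) 58 \cdot \frac{79}{80} = \left(-5\right) \left(- \frac{1}{4}\right) 58 \cdot \frac{79}{80} = \frac{5}{4} \cdot 58 \cdot \frac{79}{80} = \frac{145}{2} \cdot \frac{79}{80} = \frac{2291}{32}$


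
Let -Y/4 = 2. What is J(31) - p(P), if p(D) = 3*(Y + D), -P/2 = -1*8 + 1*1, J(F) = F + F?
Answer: 44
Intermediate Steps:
Y = -8 (Y = -4*2 = -8)
J(F) = 2*F
P = 14 (P = -2*(-1*8 + 1*1) = -2*(-8 + 1) = -2*(-7) = 14)
p(D) = -24 + 3*D (p(D) = 3*(-8 + D) = -24 + 3*D)
J(31) - p(P) = 2*31 - (-24 + 3*14) = 62 - (-24 + 42) = 62 - 1*18 = 62 - 18 = 44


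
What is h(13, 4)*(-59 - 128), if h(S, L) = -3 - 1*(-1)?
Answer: 374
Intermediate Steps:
h(S, L) = -2 (h(S, L) = -3 + 1 = -2)
h(13, 4)*(-59 - 128) = -2*(-59 - 128) = -2*(-187) = 374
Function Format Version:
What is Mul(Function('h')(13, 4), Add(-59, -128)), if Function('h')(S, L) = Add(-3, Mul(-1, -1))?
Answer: 374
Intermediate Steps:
Function('h')(S, L) = -2 (Function('h')(S, L) = Add(-3, 1) = -2)
Mul(Function('h')(13, 4), Add(-59, -128)) = Mul(-2, Add(-59, -128)) = Mul(-2, -187) = 374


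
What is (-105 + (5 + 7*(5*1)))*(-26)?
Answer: 1690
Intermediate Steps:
(-105 + (5 + 7*(5*1)))*(-26) = (-105 + (5 + 7*5))*(-26) = (-105 + (5 + 35))*(-26) = (-105 + 40)*(-26) = -65*(-26) = 1690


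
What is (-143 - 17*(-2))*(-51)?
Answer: 5559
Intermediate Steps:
(-143 - 17*(-2))*(-51) = (-143 + 34)*(-51) = -109*(-51) = 5559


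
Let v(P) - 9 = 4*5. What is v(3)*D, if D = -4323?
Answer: -125367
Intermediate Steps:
v(P) = 29 (v(P) = 9 + 4*5 = 9 + 20 = 29)
v(3)*D = 29*(-4323) = -125367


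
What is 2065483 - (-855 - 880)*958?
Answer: 3727613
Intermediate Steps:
2065483 - (-855 - 880)*958 = 2065483 - (-1735)*958 = 2065483 - 1*(-1662130) = 2065483 + 1662130 = 3727613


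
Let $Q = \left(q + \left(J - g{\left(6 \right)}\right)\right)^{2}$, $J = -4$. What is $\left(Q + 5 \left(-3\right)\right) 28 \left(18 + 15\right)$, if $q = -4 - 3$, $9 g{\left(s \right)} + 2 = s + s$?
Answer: $\frac{3285128}{27} \approx 1.2167 \cdot 10^{5}$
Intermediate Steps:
$g{\left(s \right)} = - \frac{2}{9} + \frac{2 s}{9}$ ($g{\left(s \right)} = - \frac{2}{9} + \frac{s + s}{9} = - \frac{2}{9} + \frac{2 s}{9}$)
$q = -7$
$Q = \frac{11881}{81}$ ($Q = \left(-7 - \left(\frac{34}{9} + \frac{4}{3}\right)\right)^{2} = \left(-7 - \frac{46}{9}\right)^{2} = \left(- \frac{109}{9}\right)^{2} = \frac{11881}{81} \approx 146.68$)
$\left(Q + 5 \left(-3\right)\right) 28 \left(18 + 15\right) = \left(\frac{11881}{81} + 5 \left(-3\right)\right) 28 \left(18 + 15\right) = \left(\frac{11881}{81} - 15\right) 28 \cdot 33 = \frac{10666}{81} \cdot 28 \cdot 33 = \frac{298648}{81} \cdot 33 = \frac{3285128}{27}$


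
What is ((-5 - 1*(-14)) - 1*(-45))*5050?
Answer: 272700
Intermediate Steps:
((-5 - 1*(-14)) - 1*(-45))*5050 = ((-5 + 14) + 45)*5050 = (9 + 45)*5050 = 54*5050 = 272700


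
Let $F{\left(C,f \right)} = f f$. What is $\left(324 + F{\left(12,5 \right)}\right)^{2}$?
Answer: $121801$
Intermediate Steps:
$F{\left(C,f \right)} = f^{2}$
$\left(324 + F{\left(12,5 \right)}\right)^{2} = \left(324 + 5^{2}\right)^{2} = \left(324 + 25\right)^{2} = 349^{2} = 121801$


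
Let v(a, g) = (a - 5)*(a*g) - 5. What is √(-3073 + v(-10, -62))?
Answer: I*√12378 ≈ 111.26*I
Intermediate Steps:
v(a, g) = -5 + a*g*(-5 + a) (v(a, g) = (-5 + a)*(a*g) - 5 = a*g*(-5 + a) - 5 = -5 + a*g*(-5 + a))
√(-3073 + v(-10, -62)) = √(-3073 + (-5 - 62*(-10)² - 5*(-10)*(-62))) = √(-3073 + (-5 - 62*100 - 3100)) = √(-3073 + (-5 - 6200 - 3100)) = √(-3073 - 9305) = √(-12378) = I*√12378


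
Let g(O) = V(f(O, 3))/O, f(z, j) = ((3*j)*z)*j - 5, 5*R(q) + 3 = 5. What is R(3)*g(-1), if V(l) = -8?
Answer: 16/5 ≈ 3.2000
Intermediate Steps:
R(q) = ⅖ (R(q) = -⅗ + (⅕)*5 = -⅗ + 1 = ⅖)
f(z, j) = -5 + 3*z*j² (f(z, j) = (3*j*z)*j - 5 = 3*z*j² - 5 = -5 + 3*z*j²)
g(O) = -8/O
R(3)*g(-1) = 2*(-8/(-1))/5 = 2*(-8*(-1))/5 = (⅖)*8 = 16/5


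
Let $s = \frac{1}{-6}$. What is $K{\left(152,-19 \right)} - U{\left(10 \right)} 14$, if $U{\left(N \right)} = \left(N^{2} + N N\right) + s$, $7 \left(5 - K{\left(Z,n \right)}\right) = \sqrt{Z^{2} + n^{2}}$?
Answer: $- \frac{8378}{3} - \frac{19 \sqrt{65}}{7} \approx -2814.6$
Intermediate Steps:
$s = - \frac{1}{6} \approx -0.16667$
$K{\left(Z,n \right)} = 5 - \frac{\sqrt{Z^{2} + n^{2}}}{7}$
$U{\left(N \right)} = - \frac{1}{6} + 2 N^{2}$ ($U{\left(N \right)} = \left(N^{2} + N N\right) - \frac{1}{6} = \left(N^{2} + N^{2}\right) - \frac{1}{6} = 2 N^{2} - \frac{1}{6} = - \frac{1}{6} + 2 N^{2}$)
$K{\left(152,-19 \right)} - U{\left(10 \right)} 14 = \left(5 - \frac{\sqrt{152^{2} + \left(-19\right)^{2}}}{7}\right) - \left(- \frac{1}{6} + 2 \cdot 10^{2}\right) 14 = \left(5 - \frac{\sqrt{23104 + 361}}{7}\right) - \left(- \frac{1}{6} + 2 \cdot 100\right) 14 = \left(5 - \frac{\sqrt{23465}}{7}\right) - \left(- \frac{1}{6} + 200\right) 14 = \left(5 - \frac{19 \sqrt{65}}{7}\right) - \frac{1199}{6} \cdot 14 = \left(5 - \frac{19 \sqrt{65}}{7}\right) - \frac{8393}{3} = - \frac{8378}{3} - \frac{19 \sqrt{65}}{7}$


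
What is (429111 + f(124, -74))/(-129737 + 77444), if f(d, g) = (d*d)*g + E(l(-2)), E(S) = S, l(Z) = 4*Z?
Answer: 708721/52293 ≈ 13.553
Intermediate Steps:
f(d, g) = -8 + g*d² (f(d, g) = (d*d)*g + 4*(-2) = d²*g - 8 = g*d² - 8 = -8 + g*d²)
(429111 + f(124, -74))/(-129737 + 77444) = (429111 + (-8 - 74*124²))/(-129737 + 77444) = (429111 + (-8 - 74*15376))/(-52293) = (429111 + (-8 - 1137824))*(-1/52293) = (429111 - 1137832)*(-1/52293) = -708721*(-1/52293) = 708721/52293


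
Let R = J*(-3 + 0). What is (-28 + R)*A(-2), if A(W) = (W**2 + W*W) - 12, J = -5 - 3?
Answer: 16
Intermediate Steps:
J = -8
A(W) = -12 + 2*W**2 (A(W) = (W**2 + W**2) - 12 = 2*W**2 - 12 = -12 + 2*W**2)
R = 24 (R = -8*(-3 + 0) = -8*(-3) = 24)
(-28 + R)*A(-2) = (-28 + 24)*(-12 + 2*(-2)**2) = -4*(-12 + 2*4) = -4*(-12 + 8) = -4*(-4) = 16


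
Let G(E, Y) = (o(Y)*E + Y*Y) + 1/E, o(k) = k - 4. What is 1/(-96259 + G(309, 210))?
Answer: 309/3551956 ≈ 8.6994e-5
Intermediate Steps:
o(k) = -4 + k
G(E, Y) = 1/E + Y**2 + E*(-4 + Y) (G(E, Y) = ((-4 + Y)*E + Y*Y) + 1/E = (E*(-4 + Y) + Y**2) + 1/E = (Y**2 + E*(-4 + Y)) + 1/E = 1/E + Y**2 + E*(-4 + Y))
1/(-96259 + G(309, 210)) = 1/(-96259 + (1 + 309*(210**2 + 309*(-4 + 210)))/309) = 1/(-96259 + (1 + 309*(44100 + 309*206))/309) = 1/(-96259 + (1 + 309*(44100 + 63654))/309) = 1/(-96259 + (1 + 309*107754)/309) = 1/(-96259 + (1 + 33295986)/309) = 1/(-96259 + (1/309)*33295987) = 1/(-96259 + 33295987/309) = 1/(3551956/309) = 309/3551956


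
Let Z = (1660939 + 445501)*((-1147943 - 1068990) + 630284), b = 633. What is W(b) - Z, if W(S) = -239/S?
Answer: 2115600522081241/633 ≈ 3.3422e+12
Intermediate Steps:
Z = -3342180919560 (Z = 2106440*(-2216933 + 630284) = 2106440*(-1586649) = -3342180919560)
W(b) - Z = -239/633 - 1*(-3342180919560) = -239*1/633 + 3342180919560 = -239/633 + 3342180919560 = 2115600522081241/633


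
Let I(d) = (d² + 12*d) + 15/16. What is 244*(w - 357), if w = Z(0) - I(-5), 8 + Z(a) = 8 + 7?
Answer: -308355/4 ≈ -77089.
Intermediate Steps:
I(d) = 15/16 + d² + 12*d (I(d) = (d² + 12*d) + 15*(1/16) = (d² + 12*d) + 15/16 = 15/16 + d² + 12*d)
Z(a) = 7 (Z(a) = -8 + (8 + 7) = -8 + 15 = 7)
w = 657/16 (w = 7 - (15/16 + (-5)² + 12*(-5)) = 7 - (15/16 + 25 - 60) = 7 - 1*(-545/16) = 7 + 545/16 = 657/16 ≈ 41.063)
244*(w - 357) = 244*(657/16 - 357) = 244*(-5055/16) = -308355/4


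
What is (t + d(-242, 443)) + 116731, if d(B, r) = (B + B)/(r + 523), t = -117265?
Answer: -258164/483 ≈ -534.50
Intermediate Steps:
d(B, r) = 2*B/(523 + r) (d(B, r) = (2*B)/(523 + r) = 2*B/(523 + r))
(t + d(-242, 443)) + 116731 = (-117265 + 2*(-242)/(523 + 443)) + 116731 = (-117265 + 2*(-242)/966) + 116731 = (-117265 + 2*(-242)*(1/966)) + 116731 = (-117265 - 242/483) + 116731 = -56639237/483 + 116731 = -258164/483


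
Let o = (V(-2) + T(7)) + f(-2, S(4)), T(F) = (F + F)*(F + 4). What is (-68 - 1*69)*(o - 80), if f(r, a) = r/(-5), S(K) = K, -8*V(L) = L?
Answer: -204541/20 ≈ -10227.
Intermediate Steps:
V(L) = -L/8
T(F) = 2*F*(4 + F) (T(F) = (2*F)*(4 + F) = 2*F*(4 + F))
f(r, a) = -r/5 (f(r, a) = r*(-⅕) = -r/5)
o = 3093/20 (o = (-⅛*(-2) + 2*7*(4 + 7)) - ⅕*(-2) = (¼ + 2*7*11) + ⅖ = (¼ + 154) + ⅖ = 617/4 + ⅖ = 3093/20 ≈ 154.65)
(-68 - 1*69)*(o - 80) = (-68 - 1*69)*(3093/20 - 80) = (-68 - 69)*(1493/20) = -137*1493/20 = -204541/20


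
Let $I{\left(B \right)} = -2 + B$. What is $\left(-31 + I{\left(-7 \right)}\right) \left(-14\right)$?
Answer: $560$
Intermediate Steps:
$\left(-31 + I{\left(-7 \right)}\right) \left(-14\right) = \left(-31 - 9\right) \left(-14\right) = \left(-40\right) \left(-14\right) = 560$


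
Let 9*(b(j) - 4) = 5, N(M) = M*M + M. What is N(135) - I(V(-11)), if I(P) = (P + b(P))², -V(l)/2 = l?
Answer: 1430039/81 ≈ 17655.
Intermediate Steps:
N(M) = M + M² (N(M) = M² + M = M + M²)
b(j) = 41/9 (b(j) = 4 + (⅑)*5 = 4 + 5/9 = 41/9)
V(l) = -2*l
I(P) = (41/9 + P)² (I(P) = (P + 41/9)² = (41/9 + P)²)
N(135) - I(V(-11)) = 135*(1 + 135) - (41 + 9*(-2*(-11)))²/81 = 135*136 - (41 + 9*22)²/81 = 18360 - (41 + 198)²/81 = 18360 - 239²/81 = 18360 - 57121/81 = 1430039/81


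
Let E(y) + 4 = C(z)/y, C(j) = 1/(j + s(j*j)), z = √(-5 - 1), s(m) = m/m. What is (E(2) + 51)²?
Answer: (17860*√6 + 43991*I)/(4*(2*√6 + 5*I)) ≈ 2215.7 - 16.472*I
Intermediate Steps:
s(m) = 1
z = I*√6 (z = √(-6) = I*√6 ≈ 2.4495*I)
C(j) = 1/(1 + j) (C(j) = 1/(j + 1) = 1/(1 + j))
E(y) = -4 + 1/(y*(1 + I*√6)) (E(y) = -4 + 1/((1 + I*√6)*y) = -4 + 1/(y*(1 + I*√6)))
(E(2) + 51)² = ((-4 + 1/(2*(1 + I*√6))) + 51)² = (47 + 1/(2*(1 + I*√6)))²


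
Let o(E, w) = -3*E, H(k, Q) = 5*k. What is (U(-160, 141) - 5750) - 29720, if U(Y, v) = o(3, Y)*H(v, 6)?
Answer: -41815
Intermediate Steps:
U(Y, v) = -45*v (U(Y, v) = (-3*3)*(5*v) = -45*v)
(U(-160, 141) - 5750) - 29720 = (-45*141 - 5750) - 29720 = (-6345 - 5750) - 29720 = -12095 - 29720 = -41815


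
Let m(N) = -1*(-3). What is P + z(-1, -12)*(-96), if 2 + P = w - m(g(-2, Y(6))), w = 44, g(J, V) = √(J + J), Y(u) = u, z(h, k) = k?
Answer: 1191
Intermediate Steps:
g(J, V) = √2*√J (g(J, V) = √(2*J) = √2*√J)
m(N) = 3
P = 39 (P = -2 + (44 - 1*3) = -2 + (44 - 3) = -2 + 41 = 39)
P + z(-1, -12)*(-96) = 39 - 12*(-96) = 39 + 1152 = 1191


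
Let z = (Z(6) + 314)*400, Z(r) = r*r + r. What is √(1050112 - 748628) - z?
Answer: -142400 + 2*√75371 ≈ -1.4185e+5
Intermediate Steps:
Z(r) = r + r² (Z(r) = r² + r = r + r²)
z = 142400 (z = (6*(1 + 6) + 314)*400 = (6*7 + 314)*400 = (42 + 314)*400 = 356*400 = 142400)
√(1050112 - 748628) - z = √(1050112 - 748628) - 1*142400 = √301484 - 142400 = 2*√75371 - 142400 = -142400 + 2*√75371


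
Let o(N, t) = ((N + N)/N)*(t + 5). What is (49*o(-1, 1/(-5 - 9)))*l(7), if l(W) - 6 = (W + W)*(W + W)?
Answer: 97566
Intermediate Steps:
l(W) = 6 + 4*W**2 (l(W) = 6 + (W + W)*(W + W) = 6 + (2*W)*(2*W) = 6 + 4*W**2)
o(N, t) = 10 + 2*t (o(N, t) = ((2*N)/N)*(5 + t) = 2*(5 + t) = 10 + 2*t)
(49*o(-1, 1/(-5 - 9)))*l(7) = (49*(10 + 2/(-5 - 9)))*(6 + 4*7**2) = (49*(10 + 2/(-14)))*(6 + 4*49) = (49*(10 + 2*(-1/14)))*(6 + 196) = (49*(10 - 1/7))*202 = (49*(69/7))*202 = 483*202 = 97566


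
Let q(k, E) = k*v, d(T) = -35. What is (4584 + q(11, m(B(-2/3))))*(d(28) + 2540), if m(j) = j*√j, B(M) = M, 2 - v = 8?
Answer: 11317590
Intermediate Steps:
v = -6 (v = 2 - 1*8 = 2 - 8 = -6)
m(j) = j^(3/2)
q(k, E) = -6*k (q(k, E) = k*(-6) = -6*k)
(4584 + q(11, m(B(-2/3))))*(d(28) + 2540) = (4584 - 6*11)*(-35 + 2540) = (4584 - 66)*2505 = 4518*2505 = 11317590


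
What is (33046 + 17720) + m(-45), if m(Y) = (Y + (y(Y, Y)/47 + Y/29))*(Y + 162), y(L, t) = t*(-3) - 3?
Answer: 62218284/1363 ≈ 45648.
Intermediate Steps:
y(L, t) = -3 - 3*t (y(L, t) = -3*t - 3 = -3 - 3*t)
m(Y) = (162 + Y)*(-3/47 + 1323*Y/1363) (m(Y) = (Y + ((-3 - 3*Y)/47 + Y/29))*(Y + 162) = (Y + ((-3 - 3*Y)*(1/47) + Y*(1/29)))*(162 + Y) = (Y + ((-3/47 - 3*Y/47) + Y/29))*(162 + Y) = (Y + (-3/47 - 40*Y/1363))*(162 + Y) = (-3/47 + 1323*Y/1363)*(162 + Y) = (162 + Y)*(-3/47 + 1323*Y/1363))
(33046 + 17720) + m(-45) = (33046 + 17720) + (-486/47 + (1323/1363)*(-45)² + (214239/1363)*(-45)) = 50766 + (-486/47 + (1323/1363)*2025 - 9640755/1363) = 50766 + (-486/47 + 2679075/1363 - 9640755/1363) = 50766 - 6975774/1363 = 62218284/1363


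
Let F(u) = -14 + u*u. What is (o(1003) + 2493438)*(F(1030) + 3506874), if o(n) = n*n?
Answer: 15984634028720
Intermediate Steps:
o(n) = n²
F(u) = -14 + u²
(o(1003) + 2493438)*(F(1030) + 3506874) = (1003² + 2493438)*((-14 + 1030²) + 3506874) = (1006009 + 2493438)*((-14 + 1060900) + 3506874) = 3499447*(1060886 + 3506874) = 3499447*4567760 = 15984634028720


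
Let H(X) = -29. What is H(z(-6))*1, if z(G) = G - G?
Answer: -29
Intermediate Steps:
z(G) = 0
H(z(-6))*1 = -29*1 = -29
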